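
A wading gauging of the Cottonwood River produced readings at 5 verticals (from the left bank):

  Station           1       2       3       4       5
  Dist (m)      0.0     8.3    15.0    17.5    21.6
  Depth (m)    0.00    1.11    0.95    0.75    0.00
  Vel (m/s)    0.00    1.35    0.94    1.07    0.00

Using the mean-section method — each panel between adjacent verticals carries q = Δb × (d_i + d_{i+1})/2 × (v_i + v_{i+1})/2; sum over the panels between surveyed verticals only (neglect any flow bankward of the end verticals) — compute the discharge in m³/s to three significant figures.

Panel 1-2: Δb = 8.3 m, d̄ = (0.00+1.11)/2 = 0.555, v̄ = (0.00+1.35)/2 = 0.675 → q = 8.3×0.555×0.675 = 3.109 m³/s
Panel 2-3: Δb = 6.7 m, d̄ = (1.11+0.95)/2 = 1.03, v̄ = (1.35+0.94)/2 = 1.145 → q = 6.7×1.03×1.145 = 7.902 m³/s
Panel 3-4: Δb = 2.5 m, d̄ = (0.95+0.75)/2 = 0.85, v̄ = (0.94+1.07)/2 = 1.005 → q = 2.5×0.85×1.005 = 2.136 m³/s
Panel 4-5: Δb = 4.1 m, d̄ = (0.75+0.00)/2 = 0.375, v̄ = (1.07+0.00)/2 = 0.535 → q = 4.1×0.375×0.535 = 0.8226 m³/s
Q = Σ q = 13.97 m³/s

14.0 m³/s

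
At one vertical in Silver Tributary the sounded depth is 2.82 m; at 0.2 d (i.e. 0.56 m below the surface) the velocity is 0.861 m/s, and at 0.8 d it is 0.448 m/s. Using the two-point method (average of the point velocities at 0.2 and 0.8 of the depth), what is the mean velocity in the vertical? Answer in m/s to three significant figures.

0.655 m/s

v̄ = (0.861 + 0.448) / 2 = 0.6545 m/s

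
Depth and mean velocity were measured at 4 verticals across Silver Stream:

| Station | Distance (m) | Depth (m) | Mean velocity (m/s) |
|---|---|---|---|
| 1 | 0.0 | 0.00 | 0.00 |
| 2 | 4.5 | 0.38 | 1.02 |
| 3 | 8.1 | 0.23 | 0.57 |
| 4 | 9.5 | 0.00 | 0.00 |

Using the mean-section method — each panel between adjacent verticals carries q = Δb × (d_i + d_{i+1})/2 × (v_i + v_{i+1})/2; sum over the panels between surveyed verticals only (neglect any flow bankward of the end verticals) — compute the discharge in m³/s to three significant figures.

Panel 1-2: Δb = 4.5 m, d̄ = (0.00+0.38)/2 = 0.19, v̄ = (0.00+1.02)/2 = 0.51 → q = 4.5×0.19×0.51 = 0.4361 m³/s
Panel 2-3: Δb = 3.6 m, d̄ = (0.38+0.23)/2 = 0.305, v̄ = (1.02+0.57)/2 = 0.795 → q = 3.6×0.305×0.795 = 0.8729 m³/s
Panel 3-4: Δb = 1.4 m, d̄ = (0.23+0.00)/2 = 0.115, v̄ = (0.57+0.00)/2 = 0.285 → q = 1.4×0.115×0.285 = 0.04589 m³/s
Q = Σ q = 1.355 m³/s

1.35 m³/s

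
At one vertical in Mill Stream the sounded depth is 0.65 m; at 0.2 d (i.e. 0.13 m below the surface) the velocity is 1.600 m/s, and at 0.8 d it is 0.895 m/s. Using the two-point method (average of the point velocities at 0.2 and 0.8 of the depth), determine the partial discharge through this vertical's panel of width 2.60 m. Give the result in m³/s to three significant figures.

v̄ = (1.600 + 0.895) / 2 = 1.248 m/s
q = v̄ × d × w = 1.248 × 0.65 × 2.60 = 2.108 m³/s

2.11 m³/s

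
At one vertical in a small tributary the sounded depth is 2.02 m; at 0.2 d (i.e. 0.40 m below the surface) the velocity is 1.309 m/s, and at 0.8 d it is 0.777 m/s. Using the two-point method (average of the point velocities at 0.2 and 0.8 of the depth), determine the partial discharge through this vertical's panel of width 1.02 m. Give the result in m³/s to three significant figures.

2.15 m³/s

v̄ = (1.309 + 0.777) / 2 = 1.043 m/s
q = v̄ × d × w = 1.043 × 2.02 × 1.02 = 2.149 m³/s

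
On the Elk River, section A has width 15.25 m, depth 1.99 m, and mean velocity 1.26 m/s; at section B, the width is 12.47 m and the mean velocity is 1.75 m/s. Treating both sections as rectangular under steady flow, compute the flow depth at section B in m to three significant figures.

Q = A₁V₁ = (15.25×1.99) × 1.26 = 38.24 m³/s
d₂ = Q/(b₂ V₂) = 38.24/(12.47×1.75) = 1.752 m

1.75 m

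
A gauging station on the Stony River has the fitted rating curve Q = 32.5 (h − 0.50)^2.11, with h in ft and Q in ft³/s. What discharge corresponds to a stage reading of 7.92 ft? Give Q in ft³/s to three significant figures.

Q = 32.5 × (7.92 − 0.50)^2.11 = 32.5 × 7.42^2.11 = 2231 ft³/s

2230 ft³/s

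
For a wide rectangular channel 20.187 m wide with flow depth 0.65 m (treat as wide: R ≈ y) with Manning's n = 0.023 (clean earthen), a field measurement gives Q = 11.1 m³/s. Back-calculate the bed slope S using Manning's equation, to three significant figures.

A = b·y = 20.187 × 0.65 = 13.12 m²
Wide channel: R ≈ y = 0.65 m
S = (Q·n / (1·A·R^(2/3)))² = (11.1×0.023 / (1×13.12×0.7504))² = 0.0006723

0.000672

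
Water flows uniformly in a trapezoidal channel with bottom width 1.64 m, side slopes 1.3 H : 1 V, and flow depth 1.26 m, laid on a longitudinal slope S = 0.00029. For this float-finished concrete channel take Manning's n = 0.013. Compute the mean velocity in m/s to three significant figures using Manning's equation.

A = (b + z·y)·y = (1.64 + 1.3×1.26)×1.26 = 4.130 m²
P = b + 2y√(1+z²) = 1.64 + 2×1.26×√(1+1.3²) = 5.773 m
R = A/P = 4.130/5.773 = 0.7154 m
Q = (1/n)·A·R^(2/3)·S^(1/2) = (1/0.013) × 4.130 × 0.7154^(2/3) × 0.00029^(1/2) = 4.328 m³/s
V = Q/A = 4.328/4.130 = 1.048 m/s

1.05 m/s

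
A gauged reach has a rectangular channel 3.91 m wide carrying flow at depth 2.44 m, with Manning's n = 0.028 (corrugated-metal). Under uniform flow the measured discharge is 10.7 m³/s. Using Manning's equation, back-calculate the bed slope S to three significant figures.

A = b·y = 3.91 × 2.44 = 9.540 m²
P = b + 2y = 3.91 + 2×2.44 = 8.790 m
R = A/P = 9.540/8.790 = 1.085 m
S = (Q·n / (1·A·R^(2/3)))² = (10.7×0.028 / (1×9.540×1.056))² = 0.0008841

0.000884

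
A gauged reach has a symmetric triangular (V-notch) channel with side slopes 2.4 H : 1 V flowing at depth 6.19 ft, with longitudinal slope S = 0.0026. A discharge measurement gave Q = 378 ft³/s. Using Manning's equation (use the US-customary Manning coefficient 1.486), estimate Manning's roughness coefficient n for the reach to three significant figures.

0.0371

A = z·y² = 2.4×6.19² = 91.96 ft²
P = 2y√(1+z²) = 2×6.19×√(1+2.4²) = 32.19 ft
R = A/P = 91.96/32.19 = 2.857 ft
n = (1.486/Q)·A·R^(2/3)·S^(1/2) = (1.486/378) × 91.96 × 2.013 × 0.05099 = 0.03711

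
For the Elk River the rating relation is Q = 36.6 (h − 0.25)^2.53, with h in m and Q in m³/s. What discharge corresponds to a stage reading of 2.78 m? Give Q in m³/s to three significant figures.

Q = 36.6 × (2.78 − 0.25)^2.53 = 36.6 × 2.53^2.53 = 383.2 m³/s

383 m³/s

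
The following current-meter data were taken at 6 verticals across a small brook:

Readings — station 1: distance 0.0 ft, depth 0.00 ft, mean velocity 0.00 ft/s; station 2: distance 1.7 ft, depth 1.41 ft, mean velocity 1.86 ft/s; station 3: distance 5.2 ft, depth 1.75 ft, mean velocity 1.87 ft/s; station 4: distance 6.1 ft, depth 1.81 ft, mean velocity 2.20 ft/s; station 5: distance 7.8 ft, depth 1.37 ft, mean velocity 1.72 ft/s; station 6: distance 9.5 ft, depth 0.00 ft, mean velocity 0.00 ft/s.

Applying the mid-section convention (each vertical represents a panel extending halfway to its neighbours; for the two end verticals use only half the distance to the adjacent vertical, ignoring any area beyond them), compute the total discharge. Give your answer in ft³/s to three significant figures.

w_2 = (5.2 − 0.0)/2 = 2.6 ft; q_2 = 1.86 × 1.41 × 2.6 = 6.819 ft³/s
w_3 = (6.1 − 1.7)/2 = 2.2 ft; q_3 = 1.87 × 1.75 × 2.2 = 7.200 ft³/s
w_4 = (7.8 − 5.2)/2 = 1.3 ft; q_4 = 2.20 × 1.81 × 1.3 = 5.177 ft³/s
w_5 = (9.5 − 6.1)/2 = 1.7 ft; q_5 = 1.72 × 1.37 × 1.7 = 4.006 ft³/s
Stations 1, 6 contribute zero (depth or velocity is 0).
Q = Σ qᵢ = 23.20 ft³/s

23.2 ft³/s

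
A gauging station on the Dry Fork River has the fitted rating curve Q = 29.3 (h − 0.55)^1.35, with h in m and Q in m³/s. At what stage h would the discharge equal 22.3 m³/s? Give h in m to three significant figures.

h − h₀ = (Q/C)^(1/b) = (22.3/29.3)^(1/1.35) = 0.8169 m
h = 0.55 + 0.8169 = 1.367 m

1.37 m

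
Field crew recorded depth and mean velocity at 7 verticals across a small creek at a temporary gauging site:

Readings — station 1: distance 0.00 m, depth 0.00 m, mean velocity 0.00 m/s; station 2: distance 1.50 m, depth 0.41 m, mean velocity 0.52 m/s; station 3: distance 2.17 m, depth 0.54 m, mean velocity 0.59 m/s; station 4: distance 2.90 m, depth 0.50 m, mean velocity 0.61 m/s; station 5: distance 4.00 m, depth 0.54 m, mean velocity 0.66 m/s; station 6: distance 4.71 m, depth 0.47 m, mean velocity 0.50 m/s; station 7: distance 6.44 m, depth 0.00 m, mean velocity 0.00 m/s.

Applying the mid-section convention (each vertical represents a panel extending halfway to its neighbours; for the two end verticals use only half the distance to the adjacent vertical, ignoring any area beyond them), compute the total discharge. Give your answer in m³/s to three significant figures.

w_2 = (2.17 − 0.00)/2 = 1.085 m; q_2 = 0.52 × 0.41 × 1.085 = 0.2313 m³/s
w_3 = (2.90 − 1.50)/2 = 0.7 m; q_3 = 0.59 × 0.54 × 0.7 = 0.2230 m³/s
w_4 = (4.00 − 2.17)/2 = 0.915 m; q_4 = 0.61 × 0.50 × 0.915 = 0.2791 m³/s
w_5 = (4.71 − 2.90)/2 = 0.905 m; q_5 = 0.66 × 0.54 × 0.905 = 0.3225 m³/s
w_6 = (6.44 − 4.00)/2 = 1.22 m; q_6 = 0.50 × 0.47 × 1.22 = 0.2867 m³/s
Stations 1, 7 contribute zero (depth or velocity is 0).
Q = Σ qᵢ = 1.343 m³/s

1.34 m³/s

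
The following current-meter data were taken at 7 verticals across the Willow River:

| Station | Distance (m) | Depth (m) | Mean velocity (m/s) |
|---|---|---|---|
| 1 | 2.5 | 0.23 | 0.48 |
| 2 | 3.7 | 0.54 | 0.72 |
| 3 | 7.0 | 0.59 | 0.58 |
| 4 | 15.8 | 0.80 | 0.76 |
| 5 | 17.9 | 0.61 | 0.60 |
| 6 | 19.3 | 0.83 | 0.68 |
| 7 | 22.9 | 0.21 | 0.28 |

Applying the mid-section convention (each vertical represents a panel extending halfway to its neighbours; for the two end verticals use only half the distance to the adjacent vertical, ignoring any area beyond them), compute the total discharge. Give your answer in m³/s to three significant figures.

w_1 = (3.7 − 2.5)/2 = 0.6 m; q_1 = 0.48 × 0.23 × 0.6 = 0.06624 m³/s
w_2 = (7.0 − 2.5)/2 = 2.25 m; q_2 = 0.72 × 0.54 × 2.25 = 0.8748 m³/s
w_3 = (15.8 − 3.7)/2 = 6.05 m; q_3 = 0.58 × 0.59 × 6.05 = 2.070 m³/s
w_4 = (17.9 − 7.0)/2 = 5.45 m; q_4 = 0.76 × 0.80 × 5.45 = 3.314 m³/s
w_5 = (19.3 − 15.8)/2 = 1.75 m; q_5 = 0.60 × 0.61 × 1.75 = 0.6405 m³/s
w_6 = (22.9 − 17.9)/2 = 2.5 m; q_6 = 0.68 × 0.83 × 2.5 = 1.411 m³/s
w_7 = (22.9 − 19.3)/2 = 1.8 m; q_7 = 0.28 × 0.21 × 1.8 = 0.1058 m³/s
Q = Σ qᵢ = 8.482 m³/s

8.48 m³/s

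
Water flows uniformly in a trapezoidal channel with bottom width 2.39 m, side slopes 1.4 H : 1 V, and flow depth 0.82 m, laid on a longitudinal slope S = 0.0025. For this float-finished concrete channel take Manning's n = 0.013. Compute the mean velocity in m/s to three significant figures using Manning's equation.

A = (b + z·y)·y = (2.39 + 1.4×0.82)×0.82 = 2.901 m²
P = b + 2y√(1+z²) = 2.39 + 2×0.82×√(1+1.4²) = 5.212 m
R = A/P = 2.901/5.212 = 0.5567 m
Q = (1/n)·A·R^(2/3)·S^(1/2) = (1/0.013) × 2.901 × 0.5567^(2/3) × 0.0025^(1/2) = 7.551 m³/s
V = Q/A = 7.551/2.901 = 2.603 m/s

2.60 m/s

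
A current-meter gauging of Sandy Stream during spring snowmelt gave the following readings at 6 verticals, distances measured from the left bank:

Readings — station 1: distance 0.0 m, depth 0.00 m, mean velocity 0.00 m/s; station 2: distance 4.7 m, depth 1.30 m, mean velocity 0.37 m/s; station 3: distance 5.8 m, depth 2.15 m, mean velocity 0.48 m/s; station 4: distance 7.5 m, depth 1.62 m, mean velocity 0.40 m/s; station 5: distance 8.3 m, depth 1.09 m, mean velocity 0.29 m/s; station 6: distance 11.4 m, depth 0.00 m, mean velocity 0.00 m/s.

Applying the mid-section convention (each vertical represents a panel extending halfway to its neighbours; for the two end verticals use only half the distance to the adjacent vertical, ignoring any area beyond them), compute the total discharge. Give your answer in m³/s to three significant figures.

w_2 = (5.8 − 0.0)/2 = 2.9 m; q_2 = 0.37 × 1.30 × 2.9 = 1.395 m³/s
w_3 = (7.5 − 4.7)/2 = 1.4 m; q_3 = 0.48 × 2.15 × 1.4 = 1.445 m³/s
w_4 = (8.3 − 5.8)/2 = 1.25 m; q_4 = 0.40 × 1.62 × 1.25 = 0.8100 m³/s
w_5 = (11.4 − 7.5)/2 = 1.95 m; q_5 = 0.29 × 1.09 × 1.95 = 0.6164 m³/s
Stations 1, 6 contribute zero (depth or velocity is 0).
Q = Σ qᵢ = 4.266 m³/s

4.27 m³/s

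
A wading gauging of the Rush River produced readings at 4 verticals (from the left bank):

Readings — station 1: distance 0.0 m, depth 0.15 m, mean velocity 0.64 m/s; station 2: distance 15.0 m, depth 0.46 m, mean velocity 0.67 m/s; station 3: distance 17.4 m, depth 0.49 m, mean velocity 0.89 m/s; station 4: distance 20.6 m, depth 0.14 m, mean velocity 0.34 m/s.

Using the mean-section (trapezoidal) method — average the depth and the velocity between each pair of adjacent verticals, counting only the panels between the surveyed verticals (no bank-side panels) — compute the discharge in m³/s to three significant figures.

4.51 m³/s

Panel 1-2: Δb = 15 m, d̄ = (0.15+0.46)/2 = 0.305, v̄ = (0.64+0.67)/2 = 0.655 → q = 15×0.305×0.655 = 2.997 m³/s
Panel 2-3: Δb = 2.4 m, d̄ = (0.46+0.49)/2 = 0.475, v̄ = (0.67+0.89)/2 = 0.78 → q = 2.4×0.475×0.78 = 0.8892 m³/s
Panel 3-4: Δb = 3.2 m, d̄ = (0.49+0.14)/2 = 0.315, v̄ = (0.89+0.34)/2 = 0.615 → q = 3.2×0.315×0.615 = 0.6199 m³/s
Q = Σ q = 4.506 m³/s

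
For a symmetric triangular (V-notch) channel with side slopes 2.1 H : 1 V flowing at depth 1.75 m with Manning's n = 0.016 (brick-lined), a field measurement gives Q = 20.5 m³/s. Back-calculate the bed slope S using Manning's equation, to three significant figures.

A = z·y² = 2.1×1.75² = 6.431 m²
P = 2y√(1+z²) = 2×1.75×√(1+2.1²) = 8.141 m
R = A/P = 6.431/8.141 = 0.7900 m
S = (Q·n / (1·A·R^(2/3)))² = (20.5×0.016 / (1×6.431×0.8546))² = 0.003562

0.00356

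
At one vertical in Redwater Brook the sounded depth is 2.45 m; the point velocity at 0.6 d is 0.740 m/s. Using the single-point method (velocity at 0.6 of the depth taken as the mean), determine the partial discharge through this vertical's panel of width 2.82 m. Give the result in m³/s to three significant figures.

v̄ = v₀.₆ = 0.740 m/s
q = v̄ × d × w = 0.7400 × 2.45 × 2.82 = 5.113 m³/s

5.11 m³/s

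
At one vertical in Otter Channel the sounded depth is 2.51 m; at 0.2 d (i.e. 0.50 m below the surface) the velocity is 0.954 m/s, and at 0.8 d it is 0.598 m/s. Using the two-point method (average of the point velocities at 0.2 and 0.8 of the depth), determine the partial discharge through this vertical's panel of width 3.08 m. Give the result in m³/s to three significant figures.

6.00 m³/s

v̄ = (0.954 + 0.598) / 2 = 0.7760 m/s
q = v̄ × d × w = 0.7760 × 2.51 × 3.08 = 5.999 m³/s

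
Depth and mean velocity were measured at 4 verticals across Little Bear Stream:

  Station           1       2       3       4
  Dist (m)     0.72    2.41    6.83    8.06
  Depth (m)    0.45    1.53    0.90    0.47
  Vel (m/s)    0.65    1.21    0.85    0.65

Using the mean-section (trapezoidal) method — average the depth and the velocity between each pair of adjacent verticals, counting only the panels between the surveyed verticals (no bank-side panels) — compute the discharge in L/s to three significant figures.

7720 L/s

Panel 1-2: Δb = 1.69 m, d̄ = (0.45+1.53)/2 = 0.99, v̄ = (0.65+1.21)/2 = 0.93 → q = 1.69×0.99×0.93 = 1.556 m³/s
Panel 2-3: Δb = 4.42 m, d̄ = (1.53+0.90)/2 = 1.215, v̄ = (1.21+0.85)/2 = 1.03 → q = 4.42×1.215×1.03 = 5.531 m³/s
Panel 3-4: Δb = 1.23 m, d̄ = (0.90+0.47)/2 = 0.685, v̄ = (0.85+0.65)/2 = 0.75 → q = 1.23×0.685×0.75 = 0.6319 m³/s
Q = Σ q = 7.719 m³/s
= 7.719 × 1000 = 7719 L/s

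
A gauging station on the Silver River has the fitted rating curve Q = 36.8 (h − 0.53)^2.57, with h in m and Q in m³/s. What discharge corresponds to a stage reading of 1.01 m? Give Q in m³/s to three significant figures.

5.58 m³/s

Q = 36.8 × (1.01 − 0.53)^2.57 = 36.8 × 0.48^2.57 = 5.580 m³/s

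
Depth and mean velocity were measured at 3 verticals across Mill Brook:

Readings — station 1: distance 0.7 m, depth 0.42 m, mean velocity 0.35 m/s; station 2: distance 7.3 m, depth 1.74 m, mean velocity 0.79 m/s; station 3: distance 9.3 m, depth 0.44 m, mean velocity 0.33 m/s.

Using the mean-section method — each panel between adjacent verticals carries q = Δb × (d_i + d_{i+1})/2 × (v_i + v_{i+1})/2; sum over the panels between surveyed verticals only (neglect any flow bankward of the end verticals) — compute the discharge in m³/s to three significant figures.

5.28 m³/s

Panel 1-2: Δb = 6.6 m, d̄ = (0.42+1.74)/2 = 1.08, v̄ = (0.35+0.79)/2 = 0.57 → q = 6.6×1.08×0.57 = 4.063 m³/s
Panel 2-3: Δb = 2 m, d̄ = (1.74+0.44)/2 = 1.09, v̄ = (0.79+0.33)/2 = 0.56 → q = 2×1.09×0.56 = 1.221 m³/s
Q = Σ q = 5.284 m³/s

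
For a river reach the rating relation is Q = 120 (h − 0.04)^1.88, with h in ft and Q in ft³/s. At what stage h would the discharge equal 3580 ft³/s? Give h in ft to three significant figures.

6.13 ft

h − h₀ = (Q/C)^(1/b) = (3580/120)^(1/1.88) = 6.087 ft
h = 0.04 + 6.087 = 6.127 ft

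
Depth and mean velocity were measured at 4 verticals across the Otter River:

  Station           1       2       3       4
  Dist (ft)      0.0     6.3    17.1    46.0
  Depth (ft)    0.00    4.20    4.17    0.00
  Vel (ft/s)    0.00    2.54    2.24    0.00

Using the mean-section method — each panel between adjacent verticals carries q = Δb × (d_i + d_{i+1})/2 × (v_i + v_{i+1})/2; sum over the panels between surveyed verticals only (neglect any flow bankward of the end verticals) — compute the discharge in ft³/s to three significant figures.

Panel 1-2: Δb = 6.3 ft, d̄ = (0.00+4.20)/2 = 2.1, v̄ = (0.00+2.54)/2 = 1.27 → q = 6.3×2.1×1.27 = 16.80 ft³/s
Panel 2-3: Δb = 10.8 ft, d̄ = (4.20+4.17)/2 = 4.185, v̄ = (2.54+2.24)/2 = 2.39 → q = 10.8×4.185×2.39 = 108.0 ft³/s
Panel 3-4: Δb = 28.9 ft, d̄ = (4.17+0.00)/2 = 2.085, v̄ = (2.24+0.00)/2 = 1.12 → q = 28.9×2.085×1.12 = 67.49 ft³/s
Q = Σ q = 192.3 ft³/s

192 ft³/s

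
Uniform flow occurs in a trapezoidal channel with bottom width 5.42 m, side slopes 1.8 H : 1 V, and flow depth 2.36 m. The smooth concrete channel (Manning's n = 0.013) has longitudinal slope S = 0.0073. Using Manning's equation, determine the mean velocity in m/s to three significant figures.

A = (b + z·y)·y = (5.42 + 1.8×2.36)×2.36 = 22.82 m²
P = b + 2y√(1+z²) = 5.42 + 2×2.36×√(1+1.8²) = 15.14 m
R = A/P = 22.82/15.14 = 1.507 m
Q = (1/n)·A·R^(2/3)·S^(1/2) = (1/0.013) × 22.82 × 1.507^(2/3) × 0.0073^(1/2) = 197.1 m³/s
V = Q/A = 197.1/22.82 = 8.639 m/s

8.64 m/s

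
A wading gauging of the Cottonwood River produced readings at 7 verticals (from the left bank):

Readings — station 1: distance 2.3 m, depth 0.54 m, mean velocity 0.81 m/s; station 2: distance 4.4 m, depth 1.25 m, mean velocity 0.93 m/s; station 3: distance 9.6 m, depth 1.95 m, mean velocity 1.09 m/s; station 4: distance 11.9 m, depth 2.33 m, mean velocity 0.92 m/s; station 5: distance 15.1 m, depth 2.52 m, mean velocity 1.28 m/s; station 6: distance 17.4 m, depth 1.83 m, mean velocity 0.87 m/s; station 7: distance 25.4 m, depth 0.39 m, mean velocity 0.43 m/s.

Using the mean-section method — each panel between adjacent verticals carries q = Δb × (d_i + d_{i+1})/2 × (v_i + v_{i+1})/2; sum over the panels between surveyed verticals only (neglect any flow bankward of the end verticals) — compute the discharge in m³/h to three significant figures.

125000 m³/h

Panel 1-2: Δb = 2.1 m, d̄ = (0.54+1.25)/2 = 0.895, v̄ = (0.81+0.93)/2 = 0.87 → q = 2.1×0.895×0.87 = 1.635 m³/s
Panel 2-3: Δb = 5.2 m, d̄ = (1.25+1.95)/2 = 1.6, v̄ = (0.93+1.09)/2 = 1.01 → q = 5.2×1.6×1.01 = 8.403 m³/s
Panel 3-4: Δb = 2.3 m, d̄ = (1.95+2.33)/2 = 2.14, v̄ = (1.09+0.92)/2 = 1.005 → q = 2.3×2.14×1.005 = 4.947 m³/s
Panel 4-5: Δb = 3.2 m, d̄ = (2.33+2.52)/2 = 2.425, v̄ = (0.92+1.28)/2 = 1.1 → q = 3.2×2.425×1.1 = 8.536 m³/s
Panel 5-6: Δb = 2.3 m, d̄ = (2.52+1.83)/2 = 2.175, v̄ = (1.28+0.87)/2 = 1.075 → q = 2.3×2.175×1.075 = 5.378 m³/s
Panel 6-7: Δb = 8 m, d̄ = (1.83+0.39)/2 = 1.11, v̄ = (0.87+0.43)/2 = 0.65 → q = 8×1.11×0.65 = 5.772 m³/s
Q = Σ q = 34.67 m³/s
= 34.67 × 3600 = 124800 m³/h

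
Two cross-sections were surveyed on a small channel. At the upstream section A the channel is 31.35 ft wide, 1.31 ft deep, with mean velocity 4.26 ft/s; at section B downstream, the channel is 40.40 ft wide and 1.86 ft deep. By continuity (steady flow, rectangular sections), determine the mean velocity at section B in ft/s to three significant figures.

2.33 ft/s

Q = A₁V₁ = (31.35×1.31) × 4.26 = 175.0 ft³/s
A₂ = 40.40 × 1.86 = 75.14 ft²
V₂ = Q/A₂ = 175.0/75.14 = 2.328 ft/s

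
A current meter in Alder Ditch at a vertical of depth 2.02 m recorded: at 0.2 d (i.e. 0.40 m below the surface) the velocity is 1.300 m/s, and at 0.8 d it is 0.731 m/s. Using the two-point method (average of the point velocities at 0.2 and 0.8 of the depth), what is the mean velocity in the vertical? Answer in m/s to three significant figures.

1.02 m/s

v̄ = (1.300 + 0.731) / 2 = 1.016 m/s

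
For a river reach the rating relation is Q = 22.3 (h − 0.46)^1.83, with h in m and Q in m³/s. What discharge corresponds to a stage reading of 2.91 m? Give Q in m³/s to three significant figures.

115 m³/s

Q = 22.3 × (2.91 − 0.46)^1.83 = 22.3 × 2.45^1.83 = 114.9 m³/s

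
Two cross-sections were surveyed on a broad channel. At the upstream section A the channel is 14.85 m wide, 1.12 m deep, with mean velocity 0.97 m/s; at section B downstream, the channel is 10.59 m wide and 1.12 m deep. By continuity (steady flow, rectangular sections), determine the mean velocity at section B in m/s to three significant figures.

Q = A₁V₁ = (14.85×1.12) × 0.97 = 16.13 m³/s
A₂ = 10.59 × 1.12 = 11.86 m²
V₂ = Q/A₂ = 16.13/11.86 = 1.360 m/s

1.36 m/s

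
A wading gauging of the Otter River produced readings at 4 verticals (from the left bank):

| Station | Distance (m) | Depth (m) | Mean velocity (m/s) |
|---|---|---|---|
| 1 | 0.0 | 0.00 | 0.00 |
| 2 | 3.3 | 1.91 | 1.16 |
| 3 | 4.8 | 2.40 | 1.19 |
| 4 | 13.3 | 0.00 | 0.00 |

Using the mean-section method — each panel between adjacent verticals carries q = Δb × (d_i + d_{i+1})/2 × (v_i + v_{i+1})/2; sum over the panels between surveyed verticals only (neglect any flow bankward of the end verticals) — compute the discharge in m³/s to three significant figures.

Panel 1-2: Δb = 3.3 m, d̄ = (0.00+1.91)/2 = 0.955, v̄ = (0.00+1.16)/2 = 0.58 → q = 3.3×0.955×0.58 = 1.828 m³/s
Panel 2-3: Δb = 1.5 m, d̄ = (1.91+2.40)/2 = 2.155, v̄ = (1.16+1.19)/2 = 1.175 → q = 1.5×2.155×1.175 = 3.798 m³/s
Panel 3-4: Δb = 8.5 m, d̄ = (2.40+0.00)/2 = 1.2, v̄ = (1.19+0.00)/2 = 0.595 → q = 8.5×1.2×0.595 = 6.069 m³/s
Q = Σ q = 11.70 m³/s

11.7 m³/s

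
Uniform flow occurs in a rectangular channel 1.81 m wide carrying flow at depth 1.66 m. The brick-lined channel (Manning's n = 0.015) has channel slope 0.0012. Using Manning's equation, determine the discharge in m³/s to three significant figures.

4.86 m³/s

A = b·y = 1.81 × 1.66 = 3.005 m²
P = b + 2y = 1.81 + 2×1.66 = 5.130 m
R = A/P = 3.005/5.130 = 0.5857 m
Q = (1/n)·A·R^(2/3)·S^(1/2) = (1/0.015) × 3.005 × 0.5857^(2/3) × 0.0012^(1/2) = 4.857 m³/s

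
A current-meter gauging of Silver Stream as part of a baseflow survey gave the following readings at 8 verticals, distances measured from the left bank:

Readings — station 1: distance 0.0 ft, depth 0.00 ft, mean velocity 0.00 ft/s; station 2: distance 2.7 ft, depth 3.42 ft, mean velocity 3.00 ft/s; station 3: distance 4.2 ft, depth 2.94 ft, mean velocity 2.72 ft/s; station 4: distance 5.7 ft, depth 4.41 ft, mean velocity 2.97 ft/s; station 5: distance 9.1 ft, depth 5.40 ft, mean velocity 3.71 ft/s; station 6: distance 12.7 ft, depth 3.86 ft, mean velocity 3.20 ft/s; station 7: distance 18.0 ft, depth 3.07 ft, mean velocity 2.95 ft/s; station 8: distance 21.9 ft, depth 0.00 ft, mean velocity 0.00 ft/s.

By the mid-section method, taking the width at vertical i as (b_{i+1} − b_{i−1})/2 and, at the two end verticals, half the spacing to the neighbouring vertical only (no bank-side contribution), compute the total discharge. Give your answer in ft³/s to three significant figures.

232 ft³/s

w_2 = (4.2 − 0.0)/2 = 2.1 ft; q_2 = 3.00 × 3.42 × 2.1 = 21.55 ft³/s
w_3 = (5.7 − 2.7)/2 = 1.5 ft; q_3 = 2.72 × 2.94 × 1.5 = 12.00 ft³/s
w_4 = (9.1 − 4.2)/2 = 2.45 ft; q_4 = 2.97 × 4.41 × 2.45 = 32.09 ft³/s
w_5 = (12.7 − 5.7)/2 = 3.5 ft; q_5 = 3.71 × 5.40 × 3.5 = 70.12 ft³/s
w_6 = (18.0 − 9.1)/2 = 4.45 ft; q_6 = 3.20 × 3.86 × 4.45 = 54.97 ft³/s
w_7 = (21.9 − 12.7)/2 = 4.6 ft; q_7 = 2.95 × 3.07 × 4.6 = 41.66 ft³/s
Stations 1, 8 contribute zero (depth or velocity is 0).
Q = Σ qᵢ = 232.4 ft³/s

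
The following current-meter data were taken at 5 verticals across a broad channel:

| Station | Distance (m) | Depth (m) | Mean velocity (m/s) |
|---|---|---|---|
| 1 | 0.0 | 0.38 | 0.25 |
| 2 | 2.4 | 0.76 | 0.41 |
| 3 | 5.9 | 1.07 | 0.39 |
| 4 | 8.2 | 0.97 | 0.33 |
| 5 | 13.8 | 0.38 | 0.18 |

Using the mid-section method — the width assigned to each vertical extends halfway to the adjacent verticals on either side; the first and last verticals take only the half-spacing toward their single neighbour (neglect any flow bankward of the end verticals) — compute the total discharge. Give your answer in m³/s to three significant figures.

w_1 = (2.4 − 0.0)/2 = 1.2 m; q_1 = 0.25 × 0.38 × 1.2 = 0.1140 m³/s
w_2 = (5.9 − 0.0)/2 = 2.95 m; q_2 = 0.41 × 0.76 × 2.95 = 0.9192 m³/s
w_3 = (8.2 − 2.4)/2 = 2.9 m; q_3 = 0.39 × 1.07 × 2.9 = 1.210 m³/s
w_4 = (13.8 − 5.9)/2 = 3.95 m; q_4 = 0.33 × 0.97 × 3.95 = 1.264 m³/s
w_5 = (13.8 − 8.2)/2 = 2.8 m; q_5 = 0.18 × 0.38 × 2.8 = 0.1915 m³/s
Q = Σ qᵢ = 3.699 m³/s

3.70 m³/s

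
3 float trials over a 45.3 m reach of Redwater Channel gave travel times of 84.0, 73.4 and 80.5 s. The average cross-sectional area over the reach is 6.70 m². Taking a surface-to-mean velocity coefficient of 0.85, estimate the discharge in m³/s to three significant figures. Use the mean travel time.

t̄ = (84.0 + 73.4 + 80.5) / 3 = 79.3 s
v_surface = L / t̄ = 45.3 / 79.3 = 0.5712 m/s
v_mean = 0.85 × 0.5712 = 0.4856 m/s
Q = A × v_mean = 6.70 × 0.4856 = 3.253 m³/s

3.25 m³/s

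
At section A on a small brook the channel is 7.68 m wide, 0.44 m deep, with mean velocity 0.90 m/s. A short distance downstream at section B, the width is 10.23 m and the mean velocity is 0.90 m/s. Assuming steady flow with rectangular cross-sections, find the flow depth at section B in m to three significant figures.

0.330 m

Q = A₁V₁ = (7.68×0.44) × 0.90 = 3.041 m³/s
d₂ = Q/(b₂ V₂) = 3.041/(10.23×0.90) = 0.3303 m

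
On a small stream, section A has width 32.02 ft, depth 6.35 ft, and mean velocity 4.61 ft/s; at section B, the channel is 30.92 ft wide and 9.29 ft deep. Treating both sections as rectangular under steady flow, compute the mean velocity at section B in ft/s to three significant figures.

3.26 ft/s

Q = A₁V₁ = (32.02×6.35) × 4.61 = 937.3 ft³/s
A₂ = 30.92 × 9.29 = 287.2 ft²
V₂ = Q/A₂ = 937.3/287.2 = 3.263 ft/s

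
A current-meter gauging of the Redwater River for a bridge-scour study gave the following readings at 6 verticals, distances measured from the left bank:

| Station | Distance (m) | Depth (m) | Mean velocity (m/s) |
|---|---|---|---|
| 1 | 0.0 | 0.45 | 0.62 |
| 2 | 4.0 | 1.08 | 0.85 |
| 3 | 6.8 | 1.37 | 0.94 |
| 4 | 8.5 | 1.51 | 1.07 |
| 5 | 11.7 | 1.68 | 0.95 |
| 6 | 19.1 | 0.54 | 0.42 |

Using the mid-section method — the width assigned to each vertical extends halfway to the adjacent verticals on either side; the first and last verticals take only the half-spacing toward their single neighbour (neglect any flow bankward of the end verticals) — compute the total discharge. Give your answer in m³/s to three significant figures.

w_1 = (4.0 − 0.0)/2 = 2 m; q_1 = 0.62 × 0.45 × 2 = 0.5580 m³/s
w_2 = (6.8 − 0.0)/2 = 3.4 m; q_2 = 0.85 × 1.08 × 3.4 = 3.121 m³/s
w_3 = (8.5 − 4.0)/2 = 2.25 m; q_3 = 0.94 × 1.37 × 2.25 = 2.898 m³/s
w_4 = (11.7 − 6.8)/2 = 2.45 m; q_4 = 1.07 × 1.51 × 2.45 = 3.958 m³/s
w_5 = (19.1 − 8.5)/2 = 5.3 m; q_5 = 0.95 × 1.68 × 5.3 = 8.459 m³/s
w_6 = (19.1 − 11.7)/2 = 3.7 m; q_6 = 0.42 × 0.54 × 3.7 = 0.8392 m³/s
Q = Σ qᵢ = 19.83 m³/s

19.8 m³/s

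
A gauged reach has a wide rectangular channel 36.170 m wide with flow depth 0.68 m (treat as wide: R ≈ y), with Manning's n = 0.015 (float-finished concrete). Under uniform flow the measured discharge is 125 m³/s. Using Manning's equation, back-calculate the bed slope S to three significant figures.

0.00972

A = b·y = 36.170 × 0.68 = 24.60 m²
Wide channel: R ≈ y = 0.68 m
S = (Q·n / (1·A·R^(2/3)))² = (125×0.015 / (1×24.60×0.7733))² = 0.009719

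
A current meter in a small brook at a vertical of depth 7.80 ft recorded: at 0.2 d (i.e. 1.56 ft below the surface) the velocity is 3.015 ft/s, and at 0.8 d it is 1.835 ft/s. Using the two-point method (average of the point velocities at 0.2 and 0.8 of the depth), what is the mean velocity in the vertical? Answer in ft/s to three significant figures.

v̄ = (3.015 + 1.835) / 2 = 2.425 ft/s

2.43 ft/s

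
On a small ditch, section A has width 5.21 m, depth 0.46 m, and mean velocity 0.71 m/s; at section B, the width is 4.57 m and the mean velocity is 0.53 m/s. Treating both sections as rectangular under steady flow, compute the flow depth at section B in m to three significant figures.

0.703 m

Q = A₁V₁ = (5.21×0.46) × 0.71 = 1.702 m³/s
d₂ = Q/(b₂ V₂) = 1.702/(4.57×0.53) = 0.7025 m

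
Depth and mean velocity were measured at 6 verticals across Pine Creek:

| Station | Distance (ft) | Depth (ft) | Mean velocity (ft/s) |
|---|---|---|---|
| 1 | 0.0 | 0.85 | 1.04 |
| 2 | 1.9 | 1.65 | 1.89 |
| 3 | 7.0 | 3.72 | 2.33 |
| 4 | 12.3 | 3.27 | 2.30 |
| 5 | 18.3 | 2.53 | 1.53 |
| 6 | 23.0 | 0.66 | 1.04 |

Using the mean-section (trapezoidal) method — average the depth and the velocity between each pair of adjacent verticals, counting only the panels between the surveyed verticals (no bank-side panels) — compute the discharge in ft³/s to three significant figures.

118 ft³/s

Panel 1-2: Δb = 1.9 ft, d̄ = (0.85+1.65)/2 = 1.25, v̄ = (1.04+1.89)/2 = 1.465 → q = 1.9×1.25×1.465 = 3.479 ft³/s
Panel 2-3: Δb = 5.1 ft, d̄ = (1.65+3.72)/2 = 2.685, v̄ = (1.89+2.33)/2 = 2.11 → q = 5.1×2.685×2.11 = 28.89 ft³/s
Panel 3-4: Δb = 5.3 ft, d̄ = (3.72+3.27)/2 = 3.495, v̄ = (2.33+2.30)/2 = 2.315 → q = 5.3×3.495×2.315 = 42.88 ft³/s
Panel 4-5: Δb = 6 ft, d̄ = (3.27+2.53)/2 = 2.9, v̄ = (2.30+1.53)/2 = 1.915 → q = 6×2.9×1.915 = 33.32 ft³/s
Panel 5-6: Δb = 4.7 ft, d̄ = (2.53+0.66)/2 = 1.595, v̄ = (1.53+1.04)/2 = 1.285 → q = 4.7×1.595×1.285 = 9.633 ft³/s
Q = Σ q = 118.2 ft³/s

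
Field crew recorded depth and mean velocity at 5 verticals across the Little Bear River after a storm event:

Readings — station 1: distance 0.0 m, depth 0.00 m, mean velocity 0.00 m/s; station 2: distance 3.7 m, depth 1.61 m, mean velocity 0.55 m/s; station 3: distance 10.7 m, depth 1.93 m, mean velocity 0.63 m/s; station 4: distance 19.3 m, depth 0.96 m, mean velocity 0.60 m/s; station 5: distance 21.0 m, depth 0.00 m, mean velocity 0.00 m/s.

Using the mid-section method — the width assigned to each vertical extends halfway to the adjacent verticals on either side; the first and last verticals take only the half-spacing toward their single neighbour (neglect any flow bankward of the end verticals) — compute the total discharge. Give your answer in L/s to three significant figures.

w_2 = (10.7 − 0.0)/2 = 5.35 m; q_2 = 0.55 × 1.61 × 5.35 = 4.737 m³/s
w_3 = (19.3 − 3.7)/2 = 7.8 m; q_3 = 0.63 × 1.93 × 7.8 = 9.484 m³/s
w_4 = (21.0 − 10.7)/2 = 5.15 m; q_4 = 0.60 × 0.96 × 5.15 = 2.966 m³/s
Stations 1, 5 contribute zero (depth or velocity is 0).
Q = Σ qᵢ = 17.19 m³/s
= 17.19 × 1000 = 17190 L/s

17200 L/s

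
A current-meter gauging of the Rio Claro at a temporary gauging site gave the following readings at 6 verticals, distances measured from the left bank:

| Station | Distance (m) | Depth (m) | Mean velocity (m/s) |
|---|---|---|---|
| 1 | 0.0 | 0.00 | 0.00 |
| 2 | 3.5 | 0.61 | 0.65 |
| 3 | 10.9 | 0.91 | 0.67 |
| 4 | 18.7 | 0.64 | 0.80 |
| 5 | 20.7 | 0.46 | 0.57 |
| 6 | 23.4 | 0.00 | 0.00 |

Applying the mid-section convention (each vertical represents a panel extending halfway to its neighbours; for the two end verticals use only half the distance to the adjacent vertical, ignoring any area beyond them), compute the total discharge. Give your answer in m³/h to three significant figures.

35700 m³/h

w_2 = (10.9 − 0.0)/2 = 5.45 m; q_2 = 0.65 × 0.61 × 5.45 = 2.161 m³/s
w_3 = (18.7 − 3.5)/2 = 7.6 m; q_3 = 0.67 × 0.91 × 7.6 = 4.634 m³/s
w_4 = (20.7 − 10.9)/2 = 4.9 m; q_4 = 0.80 × 0.64 × 4.9 = 2.509 m³/s
w_5 = (23.4 − 18.7)/2 = 2.35 m; q_5 = 0.57 × 0.46 × 2.35 = 0.6162 m³/s
Stations 1, 6 contribute zero (depth or velocity is 0).
Q = Σ qᵢ = 9.920 m³/s
= 9.920 × 3600 = 35710 m³/h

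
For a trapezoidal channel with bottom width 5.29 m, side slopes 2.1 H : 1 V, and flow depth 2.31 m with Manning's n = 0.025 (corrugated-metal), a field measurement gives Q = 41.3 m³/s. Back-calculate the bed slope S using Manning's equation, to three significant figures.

0.00117

A = (b + z·y)·y = (5.29 + 2.1×2.31)×2.31 = 23.43 m²
P = b + 2y√(1+z²) = 5.29 + 2×2.31×√(1+2.1²) = 16.04 m
R = A/P = 23.43/16.04 = 1.461 m
S = (Q·n / (1·A·R^(2/3)))² = (41.3×0.025 / (1×23.43×1.287))² = 0.001172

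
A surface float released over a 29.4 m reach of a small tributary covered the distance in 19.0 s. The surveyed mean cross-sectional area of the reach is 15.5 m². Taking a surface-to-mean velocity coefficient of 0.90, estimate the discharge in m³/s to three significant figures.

v_surface = L / t̄ = 29.4 / 19 = 1.547 m/s
v_mean = 0.90 × 1.547 = 1.393 m/s
Q = A × v_mean = 15.5 × 1.393 = 21.59 m³/s

21.6 m³/s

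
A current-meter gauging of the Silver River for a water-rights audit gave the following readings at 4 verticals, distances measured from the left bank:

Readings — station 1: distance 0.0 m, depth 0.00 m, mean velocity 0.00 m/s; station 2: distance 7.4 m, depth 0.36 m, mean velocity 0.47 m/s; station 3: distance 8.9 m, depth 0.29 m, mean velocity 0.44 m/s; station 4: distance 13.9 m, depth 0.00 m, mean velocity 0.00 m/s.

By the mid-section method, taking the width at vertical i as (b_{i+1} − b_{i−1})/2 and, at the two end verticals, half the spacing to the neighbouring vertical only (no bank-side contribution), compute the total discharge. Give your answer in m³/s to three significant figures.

1.17 m³/s

w_2 = (8.9 − 0.0)/2 = 4.45 m; q_2 = 0.47 × 0.36 × 4.45 = 0.7529 m³/s
w_3 = (13.9 − 7.4)/2 = 3.25 m; q_3 = 0.44 × 0.29 × 3.25 = 0.4147 m³/s
Stations 1, 4 contribute zero (depth or velocity is 0).
Q = Σ qᵢ = 1.168 m³/s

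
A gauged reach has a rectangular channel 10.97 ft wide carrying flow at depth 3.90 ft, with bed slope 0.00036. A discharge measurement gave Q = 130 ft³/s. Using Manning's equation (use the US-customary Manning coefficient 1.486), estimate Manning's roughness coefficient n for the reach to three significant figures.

A = b·y = 10.97 × 3.90 = 42.78 ft²
P = b + 2y = 10.97 + 2×3.90 = 18.77 ft
R = A/P = 42.78/18.77 = 2.279 ft
n = (1.486/Q)·A·R^(2/3)·S^(1/2) = (1.486/130) × 42.78 × 1.732 × 0.01897 = 0.01607

0.0161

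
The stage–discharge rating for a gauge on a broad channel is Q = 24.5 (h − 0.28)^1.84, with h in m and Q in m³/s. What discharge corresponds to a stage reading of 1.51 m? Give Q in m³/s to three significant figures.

35.9 m³/s

Q = 24.5 × (1.51 − 0.28)^1.84 = 24.5 × 1.23^1.84 = 35.86 m³/s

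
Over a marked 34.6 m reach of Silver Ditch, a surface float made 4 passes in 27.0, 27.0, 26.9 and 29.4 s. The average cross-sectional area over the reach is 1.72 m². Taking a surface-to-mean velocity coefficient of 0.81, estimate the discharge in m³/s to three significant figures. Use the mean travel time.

t̄ = (27.0 + 27.0 + 26.9 + 29.4) / 4 = 27.575 s
v_surface = L / t̄ = 34.6 / 27.575 = 1.255 m/s
v_mean = 0.81 × 1.255 = 1.016 m/s
Q = A × v_mean = 1.72 × 1.016 = 1.748 m³/s

1.75 m³/s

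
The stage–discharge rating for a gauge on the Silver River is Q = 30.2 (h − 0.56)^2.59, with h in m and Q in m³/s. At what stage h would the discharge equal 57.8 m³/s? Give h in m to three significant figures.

1.84 m

h − h₀ = (Q/C)^(1/b) = (57.8/30.2)^(1/2.59) = 1.285 m
h = 0.56 + 1.285 = 1.845 m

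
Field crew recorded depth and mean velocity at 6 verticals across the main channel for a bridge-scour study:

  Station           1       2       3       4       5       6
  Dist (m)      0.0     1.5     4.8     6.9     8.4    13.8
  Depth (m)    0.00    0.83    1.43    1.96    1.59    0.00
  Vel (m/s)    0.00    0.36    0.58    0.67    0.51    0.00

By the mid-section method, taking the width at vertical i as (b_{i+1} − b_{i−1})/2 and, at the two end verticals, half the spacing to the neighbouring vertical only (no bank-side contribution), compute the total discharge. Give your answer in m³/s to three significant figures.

8.12 m³/s

w_2 = (4.8 − 0.0)/2 = 2.4 m; q_2 = 0.36 × 0.83 × 2.4 = 0.7171 m³/s
w_3 = (6.9 − 1.5)/2 = 2.7 m; q_3 = 0.58 × 1.43 × 2.7 = 2.239 m³/s
w_4 = (8.4 − 4.8)/2 = 1.8 m; q_4 = 0.67 × 1.96 × 1.8 = 2.364 m³/s
w_5 = (13.8 − 6.9)/2 = 3.45 m; q_5 = 0.51 × 1.59 × 3.45 = 2.798 m³/s
Stations 1, 6 contribute zero (depth or velocity is 0).
Q = Σ qᵢ = 8.118 m³/s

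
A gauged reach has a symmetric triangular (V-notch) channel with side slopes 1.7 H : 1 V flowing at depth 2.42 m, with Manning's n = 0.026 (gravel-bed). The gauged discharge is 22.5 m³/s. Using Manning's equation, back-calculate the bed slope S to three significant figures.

0.00326

A = z·y² = 1.7×2.42² = 9.956 m²
P = 2y√(1+z²) = 2×2.42×√(1+1.7²) = 9.546 m
R = A/P = 9.956/9.546 = 1.043 m
S = (Q·n / (1·A·R^(2/3)))² = (22.5×0.026 / (1×9.956×1.028))² = 0.003264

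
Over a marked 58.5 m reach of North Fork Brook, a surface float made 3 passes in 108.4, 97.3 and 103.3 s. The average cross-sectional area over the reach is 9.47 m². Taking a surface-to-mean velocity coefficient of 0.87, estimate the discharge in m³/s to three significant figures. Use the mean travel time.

4.68 m³/s

t̄ = (108.4 + 97.3 + 103.3) / 3 = 103 s
v_surface = L / t̄ = 58.5 / 103 = 0.5680 m/s
v_mean = 0.87 × 0.5680 = 0.4941 m/s
Q = A × v_mean = 9.47 × 0.4941 = 4.679 m³/s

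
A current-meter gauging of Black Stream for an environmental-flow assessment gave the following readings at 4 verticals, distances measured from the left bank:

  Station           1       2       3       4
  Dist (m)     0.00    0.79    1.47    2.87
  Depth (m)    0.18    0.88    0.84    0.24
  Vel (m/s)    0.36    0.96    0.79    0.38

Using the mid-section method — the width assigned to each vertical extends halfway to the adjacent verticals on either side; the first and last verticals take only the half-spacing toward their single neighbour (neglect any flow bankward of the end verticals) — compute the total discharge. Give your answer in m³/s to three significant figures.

w_1 = (0.79 − 0.00)/2 = 0.395 m; q_1 = 0.36 × 0.18 × 0.395 = 0.02560 m³/s
w_2 = (1.47 − 0.00)/2 = 0.735 m; q_2 = 0.96 × 0.88 × 0.735 = 0.6209 m³/s
w_3 = (2.87 − 0.79)/2 = 1.04 m; q_3 = 0.79 × 0.84 × 1.04 = 0.6901 m³/s
w_4 = (2.87 − 1.47)/2 = 0.7 m; q_4 = 0.38 × 0.24 × 0.7 = 0.06384 m³/s
Q = Σ qᵢ = 1.401 m³/s

1.40 m³/s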